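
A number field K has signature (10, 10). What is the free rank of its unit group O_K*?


By Dirichlet's unit theorem:
rank = r1 + r2 - 1
= 10 + 10 - 1
= 19

19


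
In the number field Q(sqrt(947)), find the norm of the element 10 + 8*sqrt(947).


N(a + b*sqrt(d)) = a^2 - d*b^2
= (10)^2 - (947)*(8)^2
= 100 - 60608
= -60508

-60508


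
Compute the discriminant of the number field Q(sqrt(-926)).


For K = Q(sqrt(d)) with d squarefree: disc(K) = d if d = 1 mod 4, and disc(K) = 4d if d = 2 or 3 mod 4.
Here d = -926, and d mod 4 = 2.
d = 2 mod 4, not 1 (O_K = Z[sqrt(d)]), so disc(K) = 4d = 4 * (-926) = -3704

-3704


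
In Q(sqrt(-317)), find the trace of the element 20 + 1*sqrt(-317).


Tr(a + b*sqrt(d)) = (a + b*sqrt(d)) + (a - b*sqrt(d)) = 2a
= 2 * (20)
= 40

40


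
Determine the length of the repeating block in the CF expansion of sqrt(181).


Run the CF algorithm for sqrt(181).
a_0 = floor(sqrt(181)) = 13; set m_0=0, q_0=1.
Recurrence: m' = q*a - m,  q' = (d - m'^2)/q,  a' = floor((a_0 + m')/q').
  step 1: m=13, q=12, a=2
  step 2: m=11, q=5, a=4
  step 3: m=9, q=20, a=1
  step 4: m=11, q=3, a=8
  step 5: m=13, q=4, a=6
  step 6: m=11, q=15, a=1
  step 7: m=4, q=11, a=1
  step 8: m=7, q=12, a=1
  step 9: m=5, q=13, a=1
  step 10: m=8, q=9, a=2
  step 11: m=10, q=9, a=2
  step 12: m=8, q=13, a=1
  step 13: m=5, q=12, a=1
  step 14: m=7, q=11, a=1
  step 15: m=4, q=15, a=1
  step 16: m=11, q=4, a=6
  step 17: m=13, q=3, a=8
  step 18: m=11, q=20, a=1
  step 19: m=9, q=5, a=4
  step 20: m=11, q=12, a=2
  step 21: m=13, q=1, a=26
a_21 = 2*a_0 = 26, so the period closes here.
sqrt(181) = [13; 2, 4, 1, 8, 6, 1, 1, 1, 1, 2, 2, 1, 1, 1, 1, 6, 8, 1, 4, 2, 26]
Period length = 21

21


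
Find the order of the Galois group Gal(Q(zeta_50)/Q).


|Gal(Q(zeta_50)/Q)| = phi(50)
= 20

20


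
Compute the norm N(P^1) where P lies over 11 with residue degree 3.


N(P^a) = p^(a*f)
= 11^(1*3)
= 11^3
= 1331

1331


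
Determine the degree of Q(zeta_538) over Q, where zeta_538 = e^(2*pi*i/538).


The degree equals Euler's totient phi(538).
538 = 2 * 269
phi(538) = 268

268


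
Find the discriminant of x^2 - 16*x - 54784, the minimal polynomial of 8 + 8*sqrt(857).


The element 8 + 8*sqrt(857) has minimal polynomial:
x^2 - 16*x - 54784
Discriminant = (-16)^2 - 4*(-54784)
= 256 + 219136
= 219392

219392


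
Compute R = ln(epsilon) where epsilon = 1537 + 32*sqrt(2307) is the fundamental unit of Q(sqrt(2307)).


epsilon = 1537 + 32*sqrt(2307)
= 3073.9997
R = ln(3073.9997)
= 8.0307

8.0307


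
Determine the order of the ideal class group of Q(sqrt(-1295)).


K = Q(sqrt(-1295)). d mod 4 = 1, so D = disc(K) = d = -1295
h(K) equals the number of primitive reduced positive-definite forms (a, b, c) = a*x^2 + b*x*y + c*y^2 with b^2 - 4ac = D,
where reduced means |b| <= a <= c, with b >= 0 whenever |b| = a or a = c, and primitive means gcd(a, b, c) = 1.
Reduced forces 3a^2 <= |D| = 1295, so 1 <= a <= 20; b must have the parity of D, and c = (b^2 - D)/(4a) must be an integer >= a.
Enumerate a = 1..20, b in [-a, a]:
  a=1: (1, 1, 324)  [1]
  a=2: (2, -1, 162), (2, 1, 162)  [2]
  a=3: (3, -1, 108), (3, 1, 108)  [2]
  a=4: (4, -1, 81), (4, 1, 81)  [2]
  a=5: (5, 5, 66)  [1]
  a=6: (6, -5, 55), (6, -1, 54), (6, 1, 54), (6, 5, 55)  [4]
  a=7: (7, 7, 48)  [1]
  a=8: (8, -7, 42), (8, 7, 42)  [2]
  a=9: (9, -1, 36), (9, 1, 36)  [2]
  a=10: (10, -5, 33), (10, 5, 33)  [2]
  a=11: (11, -5, 30), (11, 5, 30)  [2]
  a=12: (12, -7, 28), (12, -1, 27), (12, 1, 27), (12, 7, 28)  [4]
  a=13: none
  a=14: (14, -7, 24), (14, 7, 24)  [2]
  a=15: (15, -5, 22), (15, 5, 22)  [2]
  a=16: (16, -7, 21), (16, 7, 21)  [2]
  a=17: none
  a=18: (18, -17, 22), (18, 1, 18), (18, 17, 22)  [3]
  a=19: (19, -15, 20), (19, 15, 20)  [2]
  a=20: none
Total reduced forms: 1 + 2 + 2 + 2 + 1 + 4 + 1 + 2 + 2 + 2 + 2 + 4 + 2 + 2 + 2 + 3 + 2 = 36
h = 36

36


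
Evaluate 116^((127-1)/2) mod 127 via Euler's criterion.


p = 127 is prime and the exponent is (p-1)/2 = 63, so by Euler's criterion 116^63 = (116/127) = +1 or -1 mod 127.
Compute by square-and-multiply:
  63 = 32 + 16 + 8 + 4 + 2 + 1 (binary 111111)
  Repeated squaring mod 127: 116^1 = 116, 116^2 = 121, 116^4 = 36, 116^8 = 26, 116^16 = 41, 116^32 = 30
  116^63 = 116^32 * 116^16 * 116^8 * 116^4 * 116^2 * 116^1 = 30 * 41 * 26 * 36 * 121 * 116 mod 127
    30 * 41 = 1230 = 87 mod 127
    87 * 26 = 2262 = 103 mod 127
    103 * 36 = 3708 = 25 mod 127
    25 * 121 = 3025 = 104 mod 127
    104 * 116 = 12064 = 126 mod 127
  116^63 = 126 mod 127
Result 126 = p - 1 = -1 mod 127: 116 is a quadratic non-residue mod 127. As a residue in [0, p-1] the value is 126.
116^63 mod 127 = 126

126


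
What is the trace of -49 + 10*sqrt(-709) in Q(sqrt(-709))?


Tr(a + b*sqrt(d)) = (a + b*sqrt(d)) + (a - b*sqrt(d)) = 2a
= 2 * (-49)
= -98

-98


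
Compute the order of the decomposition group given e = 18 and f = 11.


|D_P| = e * f
= 18 * 11
= 198

198


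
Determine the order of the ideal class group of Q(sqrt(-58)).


K = Q(sqrt(-58)). d mod 4 = 2, so D = disc(K) = 4d = -232
h(K) equals the number of primitive reduced positive-definite forms (a, b, c) = a*x^2 + b*x*y + c*y^2 with b^2 - 4ac = D,
where reduced means |b| <= a <= c, with b >= 0 whenever |b| = a or a = c, and primitive means gcd(a, b, c) = 1.
Reduced forces 3a^2 <= |D| = 232, so 1 <= a <= 8; b must have the parity of D, and c = (b^2 - D)/(4a) must be an integer >= a.
Enumerate a = 1..8, b in [-a, a]:
  a=1: (1, 0, 58)  [1]
  a=2: (2, 0, 29)  [1]
  a=3..8: none
Total reduced forms: 1 + 1 = 2
h = 2

2


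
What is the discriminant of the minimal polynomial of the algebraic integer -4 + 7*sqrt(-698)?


The element -4 + 7*sqrt(-698) has minimal polynomial:
x^2 + 8*x + 34218
Discriminant = (8)^2 - 4*(34218)
= 64 - 136872
= -136808

-136808


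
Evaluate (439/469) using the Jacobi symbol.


Compute (439/469) via quadratic reciprocity:
  reciprocity: (439/469) -> +(469/439)
  reduce: (30/439)
  pull out 2: (2/439) = +1  (since 439 mod 8 = 7)
  reciprocity: (15/439) -> -(439/15)
  reduce: (4/15)
  pull out 2: (2/15) = +1  (since 15 mod 8 = 7)
  pull out 2: (2/15) = +1  (since 15 mod 8 = 7)
  (1/15) = 1
Product of signs = -1

-1


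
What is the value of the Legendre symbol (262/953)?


p = 953 is prime, so compute (262/953) with the reciprocity algorithm (Jacobi-symbol steps: pull out 2s via (2/n), flip via reciprocity, reduce):
  pull out 2: (2/953) = +1  (since 953 mod 8 = 1)
  reciprocity: (131/953) -> +(953/131)
  reduce: (36/131)
  pull out 2: (2/131) = -1  (since 131 mod 8 = 3)
  pull out 2: (2/131) = -1  (since 131 mod 8 = 3)
  reciprocity: (9/131) -> +(131/9)
  reduce: (5/9)
  reciprocity: (5/9) -> +(9/5)
  reduce: (4/5)
  pull out 2: (2/5) = -1  (since 5 mod 8 = 5)
  pull out 2: (2/5) = -1  (since 5 mod 8 = 5)
  (1/5) = 1
Product of signs = 1
(262/953) = 1

1


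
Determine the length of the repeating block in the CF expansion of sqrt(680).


Run the CF algorithm for sqrt(680).
a_0 = floor(sqrt(680)) = 26; set m_0=0, q_0=1.
Recurrence: m' = q*a - m,  q' = (d - m'^2)/q,  a' = floor((a_0 + m')/q').
  step 1: m=26, q=4, a=13
  step 2: m=26, q=1, a=52
a_2 = 2*a_0 = 52, so the period closes here.
sqrt(680) = [26; 13, 52]
Period length = 2

2


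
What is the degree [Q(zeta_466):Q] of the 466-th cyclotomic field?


The degree equals Euler's totient phi(466).
466 = 2 * 233
phi(466) = 232

232


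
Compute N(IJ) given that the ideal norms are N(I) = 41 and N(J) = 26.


N(IJ) = N(I) * N(J)
= 41 * 26
= 1066

1066


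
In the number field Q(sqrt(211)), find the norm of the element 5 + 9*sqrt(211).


N(a + b*sqrt(d)) = a^2 - d*b^2
= (5)^2 - (211)*(9)^2
= 25 - 17091
= -17066

-17066


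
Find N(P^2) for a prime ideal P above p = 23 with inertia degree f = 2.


N(P^a) = p^(a*f)
= 23^(2*2)
= 23^4
= 279841

279841


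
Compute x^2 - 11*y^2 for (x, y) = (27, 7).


x^2 - d*y^2
= 27^2 - 11*7^2
= 729 - 539
= 190

190


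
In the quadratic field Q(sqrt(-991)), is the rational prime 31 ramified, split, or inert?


K = Q(sqrt(-991)). Since d mod 4 = 1, disc(K) = -991.
Check p | disc: -991 mod 31 = 1.
p does not divide disc. Compute Legendre symbol (d/p):
1^((31-1)/2) mod 31 = 1
(d/p) = 1, so p splits: (p) = P*P' with e=1, f=1, g=2.
Therefore p is split.

split


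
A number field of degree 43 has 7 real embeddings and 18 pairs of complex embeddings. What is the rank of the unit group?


By Dirichlet's unit theorem:
rank = r1 + r2 - 1
= 7 + 18 - 1
= 24

24


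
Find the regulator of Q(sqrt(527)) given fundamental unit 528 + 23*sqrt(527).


epsilon = 528 + 23*sqrt(527)
= 1055.9991
R = ln(1055.9991)
= 6.9622

6.9622


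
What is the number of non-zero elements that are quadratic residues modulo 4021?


For prime p, the number of non-zero quadratic residues is (p-1)/2.
= (4021-1)/2
= 2010

2010


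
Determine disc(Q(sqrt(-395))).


For K = Q(sqrt(d)) with d squarefree: disc(K) = d if d = 1 mod 4, and disc(K) = 4d if d = 2 or 3 mod 4.
Here d = -395, and d mod 4 = 1.
d = 1 mod 4 (O_K = Z[(1+sqrt(d))/2]), so disc(K) = d = -395

-395


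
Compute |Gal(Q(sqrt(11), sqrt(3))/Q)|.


The 2 square roots of distinct primes are multiplicatively independent over Q,
so [K:Q] = 2^2 and Gal(K/Q) is isomorphic to (Z/2Z)^2.
|Gal| = 2^2 = 4

4


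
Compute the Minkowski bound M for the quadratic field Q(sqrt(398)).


d = 398, d mod 4 = 2, so disc(K) = 4d = 1592; |disc(K)| = 1592
Real quadratic field, so n = 2, s = r2 = 0, r1 = 2
M = (n!/n^n) * (4/pi)^s * sqrt(|disc(K)|) = (2!/2^2) * (4/pi)^0 * sqrt(1592)
= 0.5 * 1.000000 * 39.899875
= 19.9499

19.9499


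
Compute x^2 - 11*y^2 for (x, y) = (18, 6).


x^2 - d*y^2
= 18^2 - 11*6^2
= 324 - 396
= -72

-72


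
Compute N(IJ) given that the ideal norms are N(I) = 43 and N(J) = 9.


N(IJ) = N(I) * N(J)
= 43 * 9
= 387

387


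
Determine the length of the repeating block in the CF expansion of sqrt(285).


Run the CF algorithm for sqrt(285).
a_0 = floor(sqrt(285)) = 16; set m_0=0, q_0=1.
Recurrence: m' = q*a - m,  q' = (d - m'^2)/q,  a' = floor((a_0 + m')/q').
  step 1: m=16, q=29, a=1
  step 2: m=13, q=4, a=7
  step 3: m=15, q=15, a=2
  step 4: m=15, q=4, a=7
  step 5: m=13, q=29, a=1
  step 6: m=16, q=1, a=32
a_6 = 2*a_0 = 32, so the period closes here.
sqrt(285) = [16; 1, 7, 2, 7, 1, 32]
Period length = 6

6


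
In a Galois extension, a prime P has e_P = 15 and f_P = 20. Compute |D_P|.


|D_P| = e * f
= 15 * 20
= 300

300


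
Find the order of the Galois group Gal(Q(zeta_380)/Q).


|Gal(Q(zeta_380)/Q)| = phi(380)
= 144

144


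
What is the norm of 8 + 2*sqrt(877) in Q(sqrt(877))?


N(a + b*sqrt(d)) = a^2 - d*b^2
= (8)^2 - (877)*(2)^2
= 64 - 3508
= -3444

-3444


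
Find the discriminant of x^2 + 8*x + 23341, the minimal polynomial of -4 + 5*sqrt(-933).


The element -4 + 5*sqrt(-933) has minimal polynomial:
x^2 + 8*x + 23341
Discriminant = (8)^2 - 4*(23341)
= 64 - 93364
= -93300

-93300


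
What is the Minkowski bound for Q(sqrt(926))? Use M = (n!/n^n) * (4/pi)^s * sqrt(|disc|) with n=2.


d = 926, d mod 4 = 2, so disc(K) = 4d = 3704; |disc(K)| = 3704
Real quadratic field, so n = 2, s = r2 = 0, r1 = 2
M = (n!/n^n) * (4/pi)^s * sqrt(|disc(K)|) = (2!/2^2) * (4/pi)^0 * sqrt(3704)
= 0.5 * 1.000000 * 60.860496
= 30.4302

30.4302


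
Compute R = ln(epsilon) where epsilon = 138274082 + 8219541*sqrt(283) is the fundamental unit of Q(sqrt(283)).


epsilon = 138274082 + 8219541*sqrt(283)
= 2.7655e+08
R = ln(2.7655e+08)
= 19.4379

19.4379


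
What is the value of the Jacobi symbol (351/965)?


Compute (351/965) via quadratic reciprocity:
  reciprocity: (351/965) -> +(965/351)
  reduce: (263/351)
  reciprocity: (263/351) -> -(351/263)
  reduce: (88/263)
  pull out 2: (2/263) = +1  (since 263 mod 8 = 7)
  pull out 2: (2/263) = +1  (since 263 mod 8 = 7)
  pull out 2: (2/263) = +1  (since 263 mod 8 = 7)
  reciprocity: (11/263) -> -(263/11)
  reduce: (10/11)
  pull out 2: (2/11) = -1  (since 11 mod 8 = 3)
  reciprocity: (5/11) -> +(11/5)
  reduce: (1/5)
  (1/5) = 1
Product of signs = -1

-1


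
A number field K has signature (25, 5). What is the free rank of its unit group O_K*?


By Dirichlet's unit theorem:
rank = r1 + r2 - 1
= 25 + 5 - 1
= 29

29


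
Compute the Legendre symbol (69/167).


p = 167 is prime, so compute (69/167) with the reciprocity algorithm (Jacobi-symbol steps: pull out 2s via (2/n), flip via reciprocity, reduce):
  reciprocity: (69/167) -> +(167/69)
  reduce: (29/69)
  reciprocity: (29/69) -> +(69/29)
  reduce: (11/29)
  reciprocity: (11/29) -> +(29/11)
  reduce: (7/11)
  reciprocity: (7/11) -> -(11/7)
  reduce: (4/7)
  pull out 2: (2/7) = +1  (since 7 mod 8 = 7)
  pull out 2: (2/7) = +1  (since 7 mod 8 = 7)
  (1/7) = 1
Product of signs = -1
(69/167) = -1

-1


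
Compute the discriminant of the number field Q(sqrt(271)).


For K = Q(sqrt(d)) with d squarefree: disc(K) = d if d = 1 mod 4, and disc(K) = 4d if d = 2 or 3 mod 4.
Here d = 271, and d mod 4 = 3.
d = 3 mod 4, not 1 (O_K = Z[sqrt(d)]), so disc(K) = 4d = 4 * (271) = 1084

1084


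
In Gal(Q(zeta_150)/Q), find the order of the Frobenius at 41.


The Frobenius at p in Gal(Q(zeta_n)/Q) = (Z/nZ)* is the class of p, so its order is ord_150(41), the smallest k >= 1 with 41^k = 1 mod 150.
n = 150 = 2 * 3 * 5^2, phi(150) = 40; the order divides phi(n).
Divisors of 40: 1, 2, 4, 5, 8, 10, 20, 40
Repeated squaring mod 150: 41^1 = 41, 41^2 = 31, 41^4 = 61, 41^8 = 121, 41^16 = 91, 41^32 = 31
Test divisors in increasing order:
  k=1: 41^1 = 41 mod 150
  k=2: 41^2 = 31 mod 150
  k=4: 41^4 = 61 mod 150
  k=5: 41^5 = 61 * 41 = 101 mod 150
  k=8: 41^8 = 121 mod 150
  k=10: 41^10 = 121 * 31 = 1 mod 150  <- first divisor giving 1
Order = 10

10


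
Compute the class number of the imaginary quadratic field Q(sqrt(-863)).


K = Q(sqrt(-863)). d mod 4 = 1, so D = disc(K) = d = -863
h(K) equals the number of primitive reduced positive-definite forms (a, b, c) = a*x^2 + b*x*y + c*y^2 with b^2 - 4ac = D,
where reduced means |b| <= a <= c, with b >= 0 whenever |b| = a or a = c, and primitive means gcd(a, b, c) = 1.
Reduced forces 3a^2 <= |D| = 863, so 1 <= a <= 16; b must have the parity of D, and c = (b^2 - D)/(4a) must be an integer >= a.
Enumerate a = 1..16, b in [-a, a]:
  a=1: (1, 1, 216)  [1]
  a=2: (2, -1, 108), (2, 1, 108)  [2]
  a=3: (3, -1, 72), (3, 1, 72)  [2]
  a=4: (4, -1, 54), (4, 1, 54)  [2]
  a=5: none
  a=6: (6, -5, 37), (6, -1, 36), (6, 1, 36), (6, 5, 37)  [4]
  a=7: none
  a=8: (8, -1, 27), (8, 1, 27)  [2]
  a=9: (9, -1, 24), (9, 1, 24)  [2]
  a=10..11: none
  a=12: (12, -7, 19), (12, -1, 18), (12, 1, 18), (12, 7, 19)  [4]
  a=13..15: none
  a=16: (16, -15, 17), (16, 15, 17)  [2]
Total reduced forms: 1 + 2 + 2 + 2 + 4 + 2 + 2 + 4 + 2 = 21
h = 21

21


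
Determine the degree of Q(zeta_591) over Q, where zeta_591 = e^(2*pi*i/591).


The degree equals Euler's totient phi(591).
591 = 3 * 197
phi(591) = 392

392


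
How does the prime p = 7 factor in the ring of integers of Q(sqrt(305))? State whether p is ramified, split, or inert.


K = Q(sqrt(305)). Since d mod 4 = 1, disc(K) = 305.
Check p | disc: 305 mod 7 = 4.
p does not divide disc. Compute Legendre symbol (d/p):
4^((7-1)/2) mod 7 = 1
(d/p) = 1, so p splits: (p) = P*P' with e=1, f=1, g=2.
Therefore p is split.

split


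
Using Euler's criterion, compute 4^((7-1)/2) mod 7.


p = 7 is prime and the exponent is (p-1)/2 = 3, so by Euler's criterion 4^3 = (4/7) = +1 or -1 mod 7.
Compute by square-and-multiply:
  3 = 2 + 1 (binary 11)
  Repeated squaring mod 7: 4^1 = 4, 4^2 = 2
  4^3 = 4^2 * 4^1 = 2 * 4 mod 7
    2 * 4 = 8 = 1 mod 7
  4^3 = 1 mod 7
Result 1: 4 is a quadratic residue mod 7.
4^3 mod 7 = 1

1


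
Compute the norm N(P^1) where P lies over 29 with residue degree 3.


N(P^a) = p^(a*f)
= 29^(1*3)
= 29^3
= 24389

24389


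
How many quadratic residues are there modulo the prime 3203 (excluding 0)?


For prime p, the number of non-zero quadratic residues is (p-1)/2.
= (3203-1)/2
= 1601

1601


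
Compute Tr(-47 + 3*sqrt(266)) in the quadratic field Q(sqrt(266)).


Tr(a + b*sqrt(d)) = (a + b*sqrt(d)) + (a - b*sqrt(d)) = 2a
= 2 * (-47)
= -94

-94


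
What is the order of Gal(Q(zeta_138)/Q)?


|Gal(Q(zeta_138)/Q)| = phi(138)
= 44

44


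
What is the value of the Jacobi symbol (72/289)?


Compute (72/289) via quadratic reciprocity:
  pull out 2: (2/289) = +1  (since 289 mod 8 = 1)
  pull out 2: (2/289) = +1  (since 289 mod 8 = 1)
  pull out 2: (2/289) = +1  (since 289 mod 8 = 1)
  reciprocity: (9/289) -> +(289/9)
  reduce: (1/9)
  (1/9) = 1
Product of signs = 1

1


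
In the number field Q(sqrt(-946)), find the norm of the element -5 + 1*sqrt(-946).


N(a + b*sqrt(d)) = a^2 - d*b^2
= (-5)^2 - (-946)*(1)^2
= 25 + 946
= 971

971


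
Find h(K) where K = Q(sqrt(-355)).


K = Q(sqrt(-355)). d mod 4 = 1, so D = disc(K) = d = -355
h(K) equals the number of primitive reduced positive-definite forms (a, b, c) = a*x^2 + b*x*y + c*y^2 with b^2 - 4ac = D,
where reduced means |b| <= a <= c, with b >= 0 whenever |b| = a or a = c, and primitive means gcd(a, b, c) = 1.
Reduced forces 3a^2 <= |D| = 355, so 1 <= a <= 10; b must have the parity of D, and c = (b^2 - D)/(4a) must be an integer >= a.
Enumerate a = 1..10, b in [-a, a]:
  a=1: (1, 1, 89)  [1]
  a=2..4: none
  a=5: (5, 5, 19)  [1]
  a=6: none
  a=7: (7, -3, 13), (7, 3, 13)  [2]
  a=8..10: none
Total reduced forms: 1 + 1 + 2 = 4
h = 4

4


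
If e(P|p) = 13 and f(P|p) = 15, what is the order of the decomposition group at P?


|D_P| = e * f
= 13 * 15
= 195

195


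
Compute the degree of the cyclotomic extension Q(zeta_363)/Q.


The degree equals Euler's totient phi(363).
363 = 3 * 11^2
phi(363) = 220

220


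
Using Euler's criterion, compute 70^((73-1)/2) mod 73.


p = 73 is prime and the exponent is (p-1)/2 = 36, so by Euler's criterion 70^36 = (70/73) = +1 or -1 mod 73.
Compute by square-and-multiply:
  36 = 32 + 4 (binary 100100)
  Repeated squaring mod 73: 70^1 = 70, 70^2 = 9, 70^4 = 8, 70^8 = 64, 70^16 = 8, 70^32 = 64
  70^36 = 70^32 * 70^4 = 64 * 8 mod 73
    64 * 8 = 512 = 1 mod 73
  70^36 = 1 mod 73
Result 1: 70 is a quadratic residue mod 73.
70^36 mod 73 = 1

1


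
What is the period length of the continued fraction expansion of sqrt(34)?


Run the CF algorithm for sqrt(34).
a_0 = floor(sqrt(34)) = 5; set m_0=0, q_0=1.
Recurrence: m' = q*a - m,  q' = (d - m'^2)/q,  a' = floor((a_0 + m')/q').
  step 1: m=5, q=9, a=1
  step 2: m=4, q=2, a=4
  step 3: m=4, q=9, a=1
  step 4: m=5, q=1, a=10
a_4 = 2*a_0 = 10, so the period closes here.
sqrt(34) = [5; 1, 4, 1, 10]
Period length = 4

4


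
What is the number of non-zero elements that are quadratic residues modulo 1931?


For prime p, the number of non-zero quadratic residues is (p-1)/2.
= (1931-1)/2
= 965

965


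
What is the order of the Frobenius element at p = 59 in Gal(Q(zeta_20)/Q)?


The Frobenius at p in Gal(Q(zeta_n)/Q) = (Z/nZ)* is the class of p, so its order is ord_20(59), the smallest k >= 1 with 59^k = 1 mod 20.
n = 20 = 2^2 * 5, phi(20) = 8; the order divides phi(n).
Divisors of 8: 1, 2, 4, 8
Repeated squaring mod 20: 59^1 = 19, 59^2 = 1, 59^4 = 1, 59^8 = 1
Test divisors in increasing order:
  k=1: 59^1 = 19 mod 20
  k=2: 59^2 = 1 mod 20  <- first divisor giving 1
Order = 2

2


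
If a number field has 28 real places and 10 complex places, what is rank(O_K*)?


By Dirichlet's unit theorem:
rank = r1 + r2 - 1
= 28 + 10 - 1
= 37

37


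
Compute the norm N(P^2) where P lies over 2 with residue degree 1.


N(P^a) = p^(a*f)
= 2^(2*1)
= 2^2
= 4

4


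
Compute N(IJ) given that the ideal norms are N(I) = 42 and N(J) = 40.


N(IJ) = N(I) * N(J)
= 42 * 40
= 1680

1680


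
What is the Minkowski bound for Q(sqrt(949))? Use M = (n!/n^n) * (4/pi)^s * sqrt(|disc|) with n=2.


d = 949, d mod 4 = 1, so disc(K) = d = 949; |disc(K)| = 949
Real quadratic field, so n = 2, s = r2 = 0, r1 = 2
M = (n!/n^n) * (4/pi)^s * sqrt(|disc(K)|) = (2!/2^2) * (4/pi)^0 * sqrt(949)
= 0.5 * 1.000000 * 30.805844
= 15.4029

15.4029


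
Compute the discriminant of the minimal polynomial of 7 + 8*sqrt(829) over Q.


The element 7 + 8*sqrt(829) has minimal polynomial:
x^2 - 14*x - 53007
Discriminant = (-14)^2 - 4*(-53007)
= 196 + 212028
= 212224

212224


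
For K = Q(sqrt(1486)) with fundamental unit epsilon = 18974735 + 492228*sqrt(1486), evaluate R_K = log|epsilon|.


epsilon = 18974735 + 492228*sqrt(1486)
= 3.7949e+07
R = ln(3.7949e+07)
= 17.4518

17.4518


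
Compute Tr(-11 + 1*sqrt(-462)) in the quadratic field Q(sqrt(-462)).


Tr(a + b*sqrt(d)) = (a + b*sqrt(d)) + (a - b*sqrt(d)) = 2a
= 2 * (-11)
= -22

-22


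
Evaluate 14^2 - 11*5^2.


x^2 - d*y^2
= 14^2 - 11*5^2
= 196 - 275
= -79

-79


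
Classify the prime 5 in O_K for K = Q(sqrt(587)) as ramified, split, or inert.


K = Q(sqrt(587)). Since d mod 4 = 3, disc(K) = 2348.
Check p | disc: 2348 mod 5 = 3.
p does not divide disc. Compute Legendre symbol (d/p):
2^((5-1)/2) mod 5 = -1
(d/p) = -1, so p is inert: (p) stays prime with e=1, f=2, g=1.
Therefore p is inert.

inert


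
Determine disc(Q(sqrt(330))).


For K = Q(sqrt(d)) with d squarefree: disc(K) = d if d = 1 mod 4, and disc(K) = 4d if d = 2 or 3 mod 4.
Here d = 330, and d mod 4 = 2.
d = 2 mod 4, not 1 (O_K = Z[sqrt(d)]), so disc(K) = 4d = 4 * (330) = 1320

1320


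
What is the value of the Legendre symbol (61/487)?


p = 487 is prime, so compute (61/487) with the reciprocity algorithm (Jacobi-symbol steps: pull out 2s via (2/n), flip via reciprocity, reduce):
  reciprocity: (61/487) -> +(487/61)
  reduce: (60/61)
  pull out 2: (2/61) = -1  (since 61 mod 8 = 5)
  pull out 2: (2/61) = -1  (since 61 mod 8 = 5)
  reciprocity: (15/61) -> +(61/15)
  reduce: (1/15)
  (1/15) = 1
Product of signs = 1
(61/487) = 1

1


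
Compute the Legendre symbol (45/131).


p = 131 is prime, so compute (45/131) with the reciprocity algorithm (Jacobi-symbol steps: pull out 2s via (2/n), flip via reciprocity, reduce):
  reciprocity: (45/131) -> +(131/45)
  reduce: (41/45)
  reciprocity: (41/45) -> +(45/41)
  reduce: (4/41)
  pull out 2: (2/41) = +1  (since 41 mod 8 = 1)
  pull out 2: (2/41) = +1  (since 41 mod 8 = 1)
  (1/41) = 1
Product of signs = 1
(45/131) = 1

1


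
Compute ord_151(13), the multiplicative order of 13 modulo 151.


We want ord_151(13), the smallest k >= 1 with 13^k = 1 mod 151.
n = 151 = 151, phi(151) = 150; the order divides phi(n).
Divisors of 150: 1, 2, 3, 5, 6, 10, 15, 25, 30, 50, 75, 150
Repeated squaring mod 151: 13^1 = 13, 13^2 = 18, 13^4 = 22, 13^8 = 31, 13^16 = 55, 13^32 = 5, 13^64 = 25, 13^128 = 21
Test divisors in increasing order:
  k=1: 13^1 = 13 mod 151
  k=2: 13^2 = 18 mod 151
  k=3: 13^3 = 18 * 13 = 83 mod 151
  k=5: 13^5 = 22 * 13 = 135 mod 151
  k=6: 13^6 = 22 * 18 = 94 mod 151
  k=10: 13^10 = 31 * 18 = 105 mod 151
  k=15: 13^15 = 31 * 22 * 18 * 13 = 132 mod 151
  k=25: 13^25 = 55 * 31 * 13 = 119 mod 151
  k=30: 13^30 = 55 * 31 * 22 * 18 = 59 mod 151
  k=50: 13^50 = 5 * 55 * 18 = 118 mod 151
  k=75: 13^75 = 25 * 31 * 18 * 13 = 150 mod 151
  k=150: 13^150 = 21 * 55 * 22 * 18 = 1 mod 151  <- first divisor giving 1
Order = 150

150


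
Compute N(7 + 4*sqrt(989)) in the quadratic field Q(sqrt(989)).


N(a + b*sqrt(d)) = a^2 - d*b^2
= (7)^2 - (989)*(4)^2
= 49 - 15824
= -15775

-15775


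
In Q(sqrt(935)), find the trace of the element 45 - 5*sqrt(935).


Tr(a + b*sqrt(d)) = (a + b*sqrt(d)) + (a - b*sqrt(d)) = 2a
= 2 * (45)
= 90

90


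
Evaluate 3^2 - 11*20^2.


x^2 - d*y^2
= 3^2 - 11*20^2
= 9 - 4400
= -4391

-4391


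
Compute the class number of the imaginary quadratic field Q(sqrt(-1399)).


K = Q(sqrt(-1399)). d mod 4 = 1, so D = disc(K) = d = -1399
h(K) equals the number of primitive reduced positive-definite forms (a, b, c) = a*x^2 + b*x*y + c*y^2 with b^2 - 4ac = D,
where reduced means |b| <= a <= c, with b >= 0 whenever |b| = a or a = c, and primitive means gcd(a, b, c) = 1.
Reduced forces 3a^2 <= |D| = 1399, so 1 <= a <= 21; b must have the parity of D, and c = (b^2 - D)/(4a) must be an integer >= a.
Enumerate a = 1..21, b in [-a, a]:
  a=1: (1, 1, 350)  [1]
  a=2: (2, -1, 175), (2, 1, 175)  [2]
  a=3: none
  a=4: (4, -3, 88), (4, 3, 88)  [2]
  a=5: (5, -1, 70), (5, 1, 70)  [2]
  a=6: none
  a=7: (7, -1, 50), (7, 1, 50)  [2]
  a=8: (8, -3, 44), (8, 3, 44)  [2]
  a=9: none
  a=10: (10, -9, 37), (10, -1, 35), (10, 1, 35), (10, 9, 37)  [4]
  a=11: (11, -3, 32), (11, 3, 32)  [2]
  a=12..13: none
  a=14: (14, -13, 28), (14, -1, 25), (14, 1, 25), (14, 13, 28)  [4]
  a=15: none
  a=16: (16, -3, 22), (16, 3, 22)  [2]
  a=17..18: none
  a=19: (19, -11, 20), (19, 11, 20)  [2]
  a=20: (20, -19, 22), (20, 19, 22)  [2]
  a=21: none
Total reduced forms: 1 + 2 + 2 + 2 + 2 + 2 + 4 + 2 + 4 + 2 + 2 + 2 = 27
h = 27

27


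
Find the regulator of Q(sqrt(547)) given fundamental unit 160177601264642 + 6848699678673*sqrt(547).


epsilon = 160177601264642 + 6848699678673*sqrt(547)
= 3.2036e+14
R = ln(3.2036e+14)
= 33.4005

33.4005


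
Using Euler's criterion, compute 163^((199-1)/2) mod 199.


p = 199 is prime and the exponent is (p-1)/2 = 99, so by Euler's criterion 163^99 = (163/199) = +1 or -1 mod 199.
Compute by square-and-multiply:
  99 = 64 + 32 + 2 + 1 (binary 1100011)
  Repeated squaring mod 199: 163^1 = 163, 163^2 = 102, 163^4 = 56, 163^8 = 151, 163^16 = 115, 163^32 = 91, 163^64 = 122
  163^99 = 163^64 * 163^32 * 163^2 * 163^1 = 122 * 91 * 102 * 163 mod 199
    122 * 91 = 11102 = 157 mod 199
    157 * 102 = 16014 = 94 mod 199
    94 * 163 = 15322 = 198 mod 199
  163^99 = 198 mod 199
Result 198 = p - 1 = -1 mod 199: 163 is a quadratic non-residue mod 199. As a residue in [0, p-1] the value is 198.
163^99 mod 199 = 198

198


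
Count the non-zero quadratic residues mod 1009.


For prime p, the number of non-zero quadratic residues is (p-1)/2.
= (1009-1)/2
= 504

504


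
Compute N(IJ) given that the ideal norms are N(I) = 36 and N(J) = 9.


N(IJ) = N(I) * N(J)
= 36 * 9
= 324

324


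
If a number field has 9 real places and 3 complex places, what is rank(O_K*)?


By Dirichlet's unit theorem:
rank = r1 + r2 - 1
= 9 + 3 - 1
= 11

11


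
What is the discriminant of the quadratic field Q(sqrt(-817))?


For K = Q(sqrt(d)) with d squarefree: disc(K) = d if d = 1 mod 4, and disc(K) = 4d if d = 2 or 3 mod 4.
Here d = -817, and d mod 4 = 3.
d = 3 mod 4, not 1 (O_K = Z[sqrt(d)]), so disc(K) = 4d = 4 * (-817) = -3268

-3268


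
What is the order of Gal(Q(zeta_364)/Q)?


|Gal(Q(zeta_364)/Q)| = phi(364)
= 144

144


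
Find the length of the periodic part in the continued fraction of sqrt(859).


Run the CF algorithm for sqrt(859).
a_0 = floor(sqrt(859)) = 29; set m_0=0, q_0=1.
Recurrence: m' = q*a - m,  q' = (d - m'^2)/q,  a' = floor((a_0 + m')/q').
  step 1: m=29, q=18, a=3
  step 2: m=25, q=13, a=4
  step 3: m=27, q=10, a=5
  step 4: m=23, q=33, a=1
  step 5: m=10, q=23, a=1
  step 6: m=13, q=30, a=1
  step 7: m=17, q=19, a=2
  step 8: m=21, q=22, a=2
  step 9: m=23, q=15, a=3
  step 10: m=22, q=25, a=2
  step 11: m=28, q=3, a=19
  step 12: m=29, q=6, a=9
  step 13: m=25, q=39, a=1
  step 14: m=14, q=17, a=2
  step 15: m=20, q=27, a=1
  step 16: m=7, q=30, a=1
  step 17: m=23, q=11, a=4
  step 18: m=21, q=38, a=1
  step 19: m=17, q=15, a=3
  step 20: m=28, q=5, a=11
  step 21: m=27, q=26, a=2
  step 22: m=25, q=9, a=6
  step 23: m=29, q=2, a=29
  step 24: m=29, q=9, a=6
  step 25: m=25, q=26, a=2
  step 26: m=27, q=5, a=11
  step 27: m=28, q=15, a=3
  step 28: m=17, q=38, a=1
  step 29: m=21, q=11, a=4
  step 30: m=23, q=30, a=1
  step 31: m=7, q=27, a=1
  step 32: m=20, q=17, a=2
  step 33: m=14, q=39, a=1
  step 34: m=25, q=6, a=9
  step 35: m=29, q=3, a=19
  step 36: m=28, q=25, a=2
  step 37: m=22, q=15, a=3
  step 38: m=23, q=22, a=2
  step 39: m=21, q=19, a=2
  step 40: m=17, q=30, a=1
  step 41: m=13, q=23, a=1
  step 42: m=10, q=33, a=1
  step 43: m=23, q=10, a=5
  step 44: m=27, q=13, a=4
  step 45: m=25, q=18, a=3
  step 46: m=29, q=1, a=58
a_46 = 2*a_0 = 58, so the period closes here.
sqrt(859) = [29; 3, 4, 5, 1, 1, 1, 2, 2, 3, 2, 19, 9, 1, 2, 1, 1, 4, 1, 3, 11, 2, 6, 29, 6, 2, 11, 3, 1, 4, 1, 1, 2, 1, 9, 19, 2, 3, 2, 2, 1, 1, 1, 5, 4, 3, 58]
Period length = 46

46


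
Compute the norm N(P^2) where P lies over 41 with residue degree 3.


N(P^a) = p^(a*f)
= 41^(2*3)
= 41^6
= 4750104241

4750104241


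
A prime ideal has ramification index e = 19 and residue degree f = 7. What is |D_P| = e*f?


|D_P| = e * f
= 19 * 7
= 133

133


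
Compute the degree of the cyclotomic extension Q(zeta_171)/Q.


The degree equals Euler's totient phi(171).
171 = 3^2 * 19
phi(171) = 108

108


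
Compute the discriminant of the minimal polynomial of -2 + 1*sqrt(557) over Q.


The element -2 + 1*sqrt(557) has minimal polynomial:
x^2 + 4*x - 553
Discriminant = (4)^2 - 4*(-553)
= 16 + 2212
= 2228

2228


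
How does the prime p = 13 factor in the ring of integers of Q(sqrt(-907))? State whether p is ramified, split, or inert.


K = Q(sqrt(-907)). Since d mod 4 = 1, disc(K) = -907.
Check p | disc: -907 mod 13 = 3.
p does not divide disc. Compute Legendre symbol (d/p):
3^((13-1)/2) mod 13 = 1
(d/p) = 1, so p splits: (p) = P*P' with e=1, f=1, g=2.
Therefore p is split.

split


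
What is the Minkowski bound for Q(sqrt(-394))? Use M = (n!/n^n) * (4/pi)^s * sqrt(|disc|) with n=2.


d = -394, d mod 4 = 2, so disc(K) = 4d = -1576; |disc(K)| = 1576
Imaginary quadratic field, so n = 2, s = r2 = 1, r1 = 0
M = (n!/n^n) * (4/pi)^s * sqrt(|disc(K)|) = (2!/2^2) * (4/pi)^1 * sqrt(1576)
= 0.5 * 1.273240 * 39.698866
= 25.2731

25.2731


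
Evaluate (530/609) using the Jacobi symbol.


Compute (530/609) via quadratic reciprocity:
  pull out 2: (2/609) = +1  (since 609 mod 8 = 1)
  reciprocity: (265/609) -> +(609/265)
  reduce: (79/265)
  reciprocity: (79/265) -> +(265/79)
  reduce: (28/79)
  pull out 2: (2/79) = +1  (since 79 mod 8 = 7)
  pull out 2: (2/79) = +1  (since 79 mod 8 = 7)
  reciprocity: (7/79) -> -(79/7)
  reduce: (2/7)
  pull out 2: (2/7) = +1  (since 7 mod 8 = 7)
  (1/7) = 1
Product of signs = -1

-1


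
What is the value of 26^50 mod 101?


p = 101 is prime and the exponent is (p-1)/2 = 50, so by Euler's criterion 26^50 = (26/101) = +1 or -1 mod 101.
Compute by square-and-multiply:
  50 = 32 + 16 + 2 (binary 110010)
  Repeated squaring mod 101: 26^1 = 26, 26^2 = 70, 26^4 = 52, 26^8 = 78, 26^16 = 24, 26^32 = 71
  26^50 = 26^32 * 26^16 * 26^2 = 71 * 24 * 70 mod 101
    71 * 24 = 1704 = 88 mod 101
    88 * 70 = 6160 = 100 mod 101
  26^50 = 100 mod 101
Result 100 = p - 1 = -1 mod 101: 26 is a quadratic non-residue mod 101. As a residue in [0, p-1] the value is 100.
26^50 mod 101 = 100

100


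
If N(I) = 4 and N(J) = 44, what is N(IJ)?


N(IJ) = N(I) * N(J)
= 4 * 44
= 176

176


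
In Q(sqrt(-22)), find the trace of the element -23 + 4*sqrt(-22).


Tr(a + b*sqrt(d)) = (a + b*sqrt(d)) + (a - b*sqrt(d)) = 2a
= 2 * (-23)
= -46

-46


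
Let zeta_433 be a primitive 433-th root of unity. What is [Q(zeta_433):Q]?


The degree equals Euler's totient phi(433).
433 = 433
phi(433) = 432

432


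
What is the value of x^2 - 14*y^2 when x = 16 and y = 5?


x^2 - d*y^2
= 16^2 - 14*5^2
= 256 - 350
= -94

-94


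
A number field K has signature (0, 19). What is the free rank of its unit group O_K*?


By Dirichlet's unit theorem:
rank = r1 + r2 - 1
= 0 + 19 - 1
= 18

18


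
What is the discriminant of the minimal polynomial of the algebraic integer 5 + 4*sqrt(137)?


The element 5 + 4*sqrt(137) has minimal polynomial:
x^2 - 10*x - 2167
Discriminant = (-10)^2 - 4*(-2167)
= 100 + 8668
= 8768

8768


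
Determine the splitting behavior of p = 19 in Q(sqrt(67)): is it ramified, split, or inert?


K = Q(sqrt(67)). Since d mod 4 = 3, disc(K) = 268.
Check p | disc: 268 mod 19 = 2.
p does not divide disc. Compute Legendre symbol (d/p):
10^((19-1)/2) mod 19 = -1
(d/p) = -1, so p is inert: (p) stays prime with e=1, f=2, g=1.
Therefore p is inert.

inert


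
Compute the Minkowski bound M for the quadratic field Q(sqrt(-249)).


d = -249, d mod 4 = 3, so disc(K) = 4d = -996; |disc(K)| = 996
Imaginary quadratic field, so n = 2, s = r2 = 1, r1 = 0
M = (n!/n^n) * (4/pi)^s * sqrt(|disc(K)|) = (2!/2^2) * (4/pi)^1 * sqrt(996)
= 0.5 * 1.273240 * 31.559468
= 20.0914

20.0914


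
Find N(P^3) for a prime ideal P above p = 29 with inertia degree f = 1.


N(P^a) = p^(a*f)
= 29^(3*1)
= 29^3
= 24389

24389


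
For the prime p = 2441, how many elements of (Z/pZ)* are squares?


For prime p, the number of non-zero quadratic residues is (p-1)/2.
= (2441-1)/2
= 1220

1220


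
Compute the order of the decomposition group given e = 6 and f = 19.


|D_P| = e * f
= 6 * 19
= 114

114


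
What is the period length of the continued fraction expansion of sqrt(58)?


Run the CF algorithm for sqrt(58).
a_0 = floor(sqrt(58)) = 7; set m_0=0, q_0=1.
Recurrence: m' = q*a - m,  q' = (d - m'^2)/q,  a' = floor((a_0 + m')/q').
  step 1: m=7, q=9, a=1
  step 2: m=2, q=6, a=1
  step 3: m=4, q=7, a=1
  step 4: m=3, q=7, a=1
  step 5: m=4, q=6, a=1
  step 6: m=2, q=9, a=1
  step 7: m=7, q=1, a=14
a_7 = 2*a_0 = 14, so the period closes here.
sqrt(58) = [7; 1, 1, 1, 1, 1, 1, 14]
Period length = 7

7


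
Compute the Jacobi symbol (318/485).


Compute (318/485) via quadratic reciprocity:
  pull out 2: (2/485) = -1  (since 485 mod 8 = 5)
  reciprocity: (159/485) -> +(485/159)
  reduce: (8/159)
  pull out 2: (2/159) = +1  (since 159 mod 8 = 7)
  pull out 2: (2/159) = +1  (since 159 mod 8 = 7)
  pull out 2: (2/159) = +1  (since 159 mod 8 = 7)
  (1/159) = 1
Product of signs = -1

-1


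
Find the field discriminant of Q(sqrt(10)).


For K = Q(sqrt(d)) with d squarefree: disc(K) = d if d = 1 mod 4, and disc(K) = 4d if d = 2 or 3 mod 4.
Here d = 10, and d mod 4 = 2.
d = 2 mod 4, not 1 (O_K = Z[sqrt(d)]), so disc(K) = 4d = 4 * (10) = 40

40


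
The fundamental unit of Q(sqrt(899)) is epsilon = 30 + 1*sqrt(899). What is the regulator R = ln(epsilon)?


epsilon = 30 + 1*sqrt(899)
= 59.9833
R = ln(59.9833)
= 4.0941

4.0941


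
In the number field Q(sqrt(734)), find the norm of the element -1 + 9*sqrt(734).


N(a + b*sqrt(d)) = a^2 - d*b^2
= (-1)^2 - (734)*(9)^2
= 1 - 59454
= -59453

-59453


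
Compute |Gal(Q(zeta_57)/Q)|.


|Gal(Q(zeta_57)/Q)| = phi(57)
= 36

36


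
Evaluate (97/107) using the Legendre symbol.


p = 107 is prime, so compute (97/107) with the reciprocity algorithm (Jacobi-symbol steps: pull out 2s via (2/n), flip via reciprocity, reduce):
  reciprocity: (97/107) -> +(107/97)
  reduce: (10/97)
  pull out 2: (2/97) = +1  (since 97 mod 8 = 1)
  reciprocity: (5/97) -> +(97/5)
  reduce: (2/5)
  pull out 2: (2/5) = -1  (since 5 mod 8 = 5)
  (1/5) = 1
Product of signs = -1
(97/107) = -1

-1


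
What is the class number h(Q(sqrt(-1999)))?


K = Q(sqrt(-1999)). d mod 4 = 1, so D = disc(K) = d = -1999
h(K) equals the number of primitive reduced positive-definite forms (a, b, c) = a*x^2 + b*x*y + c*y^2 with b^2 - 4ac = D,
where reduced means |b| <= a <= c, with b >= 0 whenever |b| = a or a = c, and primitive means gcd(a, b, c) = 1.
Reduced forces 3a^2 <= |D| = 1999, so 1 <= a <= 25; b must have the parity of D, and c = (b^2 - D)/(4a) must be an integer >= a.
Enumerate a = 1..25, b in [-a, a]:
  a=1: (1, 1, 500)  [1]
  a=2: (2, -1, 250), (2, 1, 250)  [2]
  a=3: none
  a=4: (4, -1, 125), (4, 1, 125)  [2]
  a=5: (5, -1, 100), (5, 1, 100)  [2]
  a=6..7: none
  a=8: (8, -7, 64), (8, 7, 64)  [2]
  a=9: none
  a=10: (10, -9, 52), (10, -1, 50), (10, 1, 50), (10, 9, 52)  [4]
  a=11: (11, -5, 46), (11, 5, 46)  [2]
  a=12: none
  a=13: (13, -9, 40), (13, 9, 40)  [2]
  a=14..15: none
  a=16: (16, -7, 32), (16, 7, 32)  [2]
  a=17..19: none
  a=20: (20, -9, 26), (20, -1, 25), (20, 1, 25), (20, 9, 26)  [4]
  a=21: none
  a=22: (22, -17, 26), (22, -5, 23), (22, 5, 23), (22, 17, 26)  [4]
  a=23..25: none
Total reduced forms: 1 + 2 + 2 + 2 + 2 + 4 + 2 + 2 + 2 + 4 + 4 = 27
h = 27

27


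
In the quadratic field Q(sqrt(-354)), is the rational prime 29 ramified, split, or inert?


K = Q(sqrt(-354)). Since d mod 4 = 2, disc(K) = -1416.
Check p | disc: -1416 mod 29 = 5.
p does not divide disc. Compute Legendre symbol (d/p):
23^((29-1)/2) mod 29 = 1
(d/p) = 1, so p splits: (p) = P*P' with e=1, f=1, g=2.
Therefore p is split.

split


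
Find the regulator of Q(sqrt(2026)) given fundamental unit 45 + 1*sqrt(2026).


epsilon = 45 + 1*sqrt(2026)
= 90.0111
R = ln(90.0111)
= 4.4999

4.4999


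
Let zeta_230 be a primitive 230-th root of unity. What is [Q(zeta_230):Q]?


The degree equals Euler's totient phi(230).
230 = 2 * 5 * 23
phi(230) = 88

88


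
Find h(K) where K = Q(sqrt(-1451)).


K = Q(sqrt(-1451)). d mod 4 = 1, so D = disc(K) = d = -1451
h(K) equals the number of primitive reduced positive-definite forms (a, b, c) = a*x^2 + b*x*y + c*y^2 with b^2 - 4ac = D,
where reduced means |b| <= a <= c, with b >= 0 whenever |b| = a or a = c, and primitive means gcd(a, b, c) = 1.
Reduced forces 3a^2 <= |D| = 1451, so 1 <= a <= 21; b must have the parity of D, and c = (b^2 - D)/(4a) must be an integer >= a.
Enumerate a = 1..21, b in [-a, a]:
  a=1: (1, 1, 363)  [1]
  a=2: none
  a=3: (3, -1, 121), (3, 1, 121)  [2]
  a=4: none
  a=5: (5, -3, 73), (5, 3, 73)  [2]
  a=6..8: none
  a=9: (9, -5, 41), (9, 5, 41)  [2]
  a=10: none
  a=11: (11, -1, 33), (11, 1, 33)  [2]
  a=12..14: none
  a=15: (15, -13, 27), (15, -7, 25), (15, 7, 25), (15, 13, 27)  [4]
  a=16..21: none
Total reduced forms: 1 + 2 + 2 + 2 + 2 + 4 = 13
h = 13

13


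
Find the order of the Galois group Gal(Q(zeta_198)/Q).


|Gal(Q(zeta_198)/Q)| = phi(198)
= 60

60


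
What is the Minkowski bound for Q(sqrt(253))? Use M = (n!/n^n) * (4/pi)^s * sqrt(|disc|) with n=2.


d = 253, d mod 4 = 1, so disc(K) = d = 253; |disc(K)| = 253
Real quadratic field, so n = 2, s = r2 = 0, r1 = 2
M = (n!/n^n) * (4/pi)^s * sqrt(|disc(K)|) = (2!/2^2) * (4/pi)^0 * sqrt(253)
= 0.5 * 1.000000 * 15.905974
= 7.9530

7.9530


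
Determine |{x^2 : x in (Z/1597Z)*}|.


For prime p, the number of non-zero quadratic residues is (p-1)/2.
= (1597-1)/2
= 798

798


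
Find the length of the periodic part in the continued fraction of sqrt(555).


Run the CF algorithm for sqrt(555).
a_0 = floor(sqrt(555)) = 23; set m_0=0, q_0=1.
Recurrence: m' = q*a - m,  q' = (d - m'^2)/q,  a' = floor((a_0 + m')/q').
  step 1: m=23, q=26, a=1
  step 2: m=3, q=21, a=1
  step 3: m=18, q=11, a=3
  step 4: m=15, q=30, a=1
  step 5: m=15, q=11, a=3
  step 6: m=18, q=21, a=1
  step 7: m=3, q=26, a=1
  step 8: m=23, q=1, a=46
a_8 = 2*a_0 = 46, so the period closes here.
sqrt(555) = [23; 1, 1, 3, 1, 3, 1, 1, 46]
Period length = 8

8


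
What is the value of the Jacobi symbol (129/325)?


Compute (129/325) via quadratic reciprocity:
  reciprocity: (129/325) -> +(325/129)
  reduce: (67/129)
  reciprocity: (67/129) -> +(129/67)
  reduce: (62/67)
  pull out 2: (2/67) = -1  (since 67 mod 8 = 3)
  reciprocity: (31/67) -> -(67/31)
  reduce: (5/31)
  reciprocity: (5/31) -> +(31/5)
  reduce: (1/5)
  (1/5) = 1
Product of signs = 1

1


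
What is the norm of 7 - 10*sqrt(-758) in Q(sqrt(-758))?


N(a + b*sqrt(d)) = a^2 - d*b^2
= (7)^2 - (-758)*(-10)^2
= 49 + 75800
= 75849

75849


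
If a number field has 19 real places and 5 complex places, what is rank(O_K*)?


By Dirichlet's unit theorem:
rank = r1 + r2 - 1
= 19 + 5 - 1
= 23

23


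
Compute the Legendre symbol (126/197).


p = 197 is prime, so compute (126/197) with the reciprocity algorithm (Jacobi-symbol steps: pull out 2s via (2/n), flip via reciprocity, reduce):
  pull out 2: (2/197) = -1  (since 197 mod 8 = 5)
  reciprocity: (63/197) -> +(197/63)
  reduce: (8/63)
  pull out 2: (2/63) = +1  (since 63 mod 8 = 7)
  pull out 2: (2/63) = +1  (since 63 mod 8 = 7)
  pull out 2: (2/63) = +1  (since 63 mod 8 = 7)
  (1/63) = 1
Product of signs = -1
(126/197) = -1

-1
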